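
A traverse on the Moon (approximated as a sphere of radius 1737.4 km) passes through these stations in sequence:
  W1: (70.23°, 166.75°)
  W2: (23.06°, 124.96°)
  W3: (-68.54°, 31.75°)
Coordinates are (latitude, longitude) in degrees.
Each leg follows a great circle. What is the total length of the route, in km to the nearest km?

Leg W1→W2: central angle 0.9265 rad, distance 1609.7 km.
Leg W2→W3: central angle 1.9643 rad, distance 3412.7 km.
Total: 1609.7 + 3412.7 ≈ 5022 km.

5022 km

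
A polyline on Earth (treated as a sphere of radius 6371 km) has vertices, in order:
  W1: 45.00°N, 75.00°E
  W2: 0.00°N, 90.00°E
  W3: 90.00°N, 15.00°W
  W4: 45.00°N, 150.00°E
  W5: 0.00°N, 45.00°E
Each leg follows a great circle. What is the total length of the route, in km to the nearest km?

31409 km

Leg W1→W2: central angle 0.8189 rad, distance 5217.3 km.
Leg W2→W3: central angle 1.5708 rad, distance 10007.5 km.
Leg W3→W4: central angle 0.7854 rad, distance 5003.8 km.
Leg W4→W5: central angle 1.7548 rad, distance 11180.1 km.
Total: 5217.3 + 10007.5 + 5003.8 + 11180.1 ≈ 31409 km.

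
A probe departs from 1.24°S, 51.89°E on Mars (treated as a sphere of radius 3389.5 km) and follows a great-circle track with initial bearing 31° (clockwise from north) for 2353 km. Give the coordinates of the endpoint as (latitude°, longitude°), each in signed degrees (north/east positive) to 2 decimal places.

Angular distance δ = d/R = 2353/3389.5 = 0.69420 rad; initial bearing θ = 0.5411 rad.
sin φ₂ = sin φ₁ cos δ + cos φ₁ sin δ cos θ = (-0.0216)(0.7686) + (0.9998)(0.6398)(0.8572) = 0.5316, so φ₂ = 32.12°.
Δλ = atan2(sin θ sin δ cos φ₁, cos δ − sin φ₁ sin φ₂) = atan2(0.3294, 0.7801) = 22.895°.
λ₂ = 51.890° + 22.895° = 74.78°.

32.12°, 74.78°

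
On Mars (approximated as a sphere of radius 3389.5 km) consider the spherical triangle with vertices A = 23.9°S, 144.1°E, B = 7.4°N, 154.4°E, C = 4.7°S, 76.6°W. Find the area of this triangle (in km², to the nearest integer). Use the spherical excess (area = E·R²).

14480886 km²

Side lengths (central angles): a = 2.2556, b = 2.2884, c = 0.5738 rad; semiperimeter s = 2.5589.
By l'Huilier's theorem, tan(E/4) = √[tan(s/2) tan((s−a)/2) tan((s−b)/2) tan((s−c)/2)], giving spherical excess E = 1.2604 rad.
Area = E·R² = 1.2604 × (3389.5)² ≈ 14480886 km².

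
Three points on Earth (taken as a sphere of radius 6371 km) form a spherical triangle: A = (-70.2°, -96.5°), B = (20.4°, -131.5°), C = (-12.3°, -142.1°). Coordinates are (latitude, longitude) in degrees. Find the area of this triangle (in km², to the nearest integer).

Side lengths (central angles): a = 0.5990, b = 1.1241, c = 1.6387 rad; semiperimeter s = 1.6809.
By l'Huilier's theorem, tan(E/4) = √[tan(s/2) tan((s−a)/2) tan((s−b)/2) tan((s−c)/2)], giving spherical excess E = 0.2541 rad.
Area = E·R² = 0.2541 × (6371)² ≈ 10312773 km².

10312773 km²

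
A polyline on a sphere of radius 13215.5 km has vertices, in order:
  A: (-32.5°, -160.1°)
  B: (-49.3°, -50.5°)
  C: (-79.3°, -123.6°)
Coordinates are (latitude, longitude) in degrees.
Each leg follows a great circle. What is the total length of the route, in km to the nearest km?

Leg A→B: central angle 1.3461 rad, distance 17788.8 km.
Leg B→C: central angle 0.6759 rad, distance 8932.3 km.
Total: 17788.8 + 8932.3 ≈ 26721 km.

26721 km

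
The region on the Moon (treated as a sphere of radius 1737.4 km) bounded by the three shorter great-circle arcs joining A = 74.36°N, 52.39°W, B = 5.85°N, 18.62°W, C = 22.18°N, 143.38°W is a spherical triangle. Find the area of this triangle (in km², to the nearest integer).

2999011 km²

Side lengths (central angles): a = 2.0791, b = 1.2034, c = 1.2439 rad; semiperimeter s = 2.2632.
By l'Huilier's theorem, tan(E/4) = √[tan(s/2) tan((s−a)/2) tan((s−b)/2) tan((s−c)/2)], giving spherical excess E = 0.9935 rad.
Area = E·R² = 0.9935 × (1737.4)² ≈ 2999011 km².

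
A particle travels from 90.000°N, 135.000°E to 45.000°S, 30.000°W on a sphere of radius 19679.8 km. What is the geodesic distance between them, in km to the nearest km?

Let φ₁ = 1.5708 rad, φ₂ = -0.7854 rad, and Δλ = -2.8798 rad.
cos c = sin φ₁ sin φ₂ + cos φ₁ cos φ₂ cos Δλ = (1.0000)(-0.7071) + (0.0000)(0.7071)(-0.9659) = -0.70711,
so c = arccos(-0.70711) = 2.35619 rad.
Distance = R·c = 19679.8 × 2.3562 ≈ 46369 km.

46369 km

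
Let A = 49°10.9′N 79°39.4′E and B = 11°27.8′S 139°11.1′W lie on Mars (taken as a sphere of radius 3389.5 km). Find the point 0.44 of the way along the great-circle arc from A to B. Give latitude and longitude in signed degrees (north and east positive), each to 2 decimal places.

The central angle between A and B is δ = 2.2776 rad.
With f = 0.44, the slerp weights are sin((1−f)δ)/sin δ = 1.2580 and sin(fδ)/sin δ = 1.1080.
Weighted sum of the unit vectors: (1.2580)·(0.1174,0.6430,0.7568) + (1.1080)·(-0.7417,-0.6406,-0.1987) = (-0.6742, 0.0992, 0.7319).
Converting back: φ = atan2(z, √(x²+y²)) = 47.04°, λ = atan2(y, x) = 171.63°.

47.04°, 171.63°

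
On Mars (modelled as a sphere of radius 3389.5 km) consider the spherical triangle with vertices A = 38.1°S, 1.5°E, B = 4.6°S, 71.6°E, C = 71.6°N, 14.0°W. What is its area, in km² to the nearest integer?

17661178 km²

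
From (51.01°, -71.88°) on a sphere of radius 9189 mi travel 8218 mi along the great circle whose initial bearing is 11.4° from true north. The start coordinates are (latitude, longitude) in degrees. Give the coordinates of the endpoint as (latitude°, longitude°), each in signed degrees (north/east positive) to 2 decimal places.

75.36°, 70.53°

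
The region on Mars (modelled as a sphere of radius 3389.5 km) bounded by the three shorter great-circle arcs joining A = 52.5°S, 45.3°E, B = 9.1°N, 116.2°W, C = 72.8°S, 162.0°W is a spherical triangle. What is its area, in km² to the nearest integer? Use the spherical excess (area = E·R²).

Side lengths (central angles): a = 1.5183, b = 0.9299, c = 2.3399 rad; semiperimeter s = 2.3941.
By l'Huilier's theorem, tan(E/4) = √[tan(s/2) tan((s−a)/2) tan((s−b)/2) tan((s−c)/2)], giving spherical excess E = 0.6752 rad.
Area = E·R² = 0.6752 × (3389.5)² ≈ 7757539 km².

7757539 km²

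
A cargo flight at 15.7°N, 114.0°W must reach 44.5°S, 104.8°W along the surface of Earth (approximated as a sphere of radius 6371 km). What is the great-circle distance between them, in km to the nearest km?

6759 km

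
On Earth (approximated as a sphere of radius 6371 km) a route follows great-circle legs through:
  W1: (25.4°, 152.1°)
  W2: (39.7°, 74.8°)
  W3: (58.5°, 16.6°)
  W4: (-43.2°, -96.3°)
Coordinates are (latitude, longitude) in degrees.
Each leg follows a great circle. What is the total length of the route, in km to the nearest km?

Leg W1→W2: central angle 1.1299 rad, distance 7198.3 km.
Leg W2→W3: central angle 0.7129 rad, distance 4541.8 km.
Leg W3→W4: central angle 2.3919 rad, distance 15238.7 km.
Total: 7198.3 + 4541.8 + 15238.7 ≈ 26979 km.

26979 km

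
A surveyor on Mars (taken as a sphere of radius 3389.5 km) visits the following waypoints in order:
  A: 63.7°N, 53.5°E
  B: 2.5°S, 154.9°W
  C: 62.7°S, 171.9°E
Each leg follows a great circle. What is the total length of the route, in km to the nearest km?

Leg A→B: central angle 2.0136 rad, distance 6825.1 km.
Leg B→C: central angle 1.1350 rad, distance 3846.9 km.
Total: 6825.1 + 3846.9 ≈ 10672 km.

10672 km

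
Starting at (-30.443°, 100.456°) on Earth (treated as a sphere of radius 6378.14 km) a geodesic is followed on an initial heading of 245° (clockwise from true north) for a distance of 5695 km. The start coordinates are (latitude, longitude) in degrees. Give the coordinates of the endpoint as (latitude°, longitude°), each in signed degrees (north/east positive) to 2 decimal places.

-36.98°, 38.37°

Angular distance δ = d/R = 5695/6378.14 = 0.89289 rad; initial bearing θ = 4.2761 rad.
sin φ₂ = sin φ₁ cos δ + cos φ₁ sin δ cos θ = (-0.5067)(0.6272) + (0.8621)(0.7789)(-0.4226) = -0.6016, so φ₂ = -36.98°.
Δλ = atan2(sin θ sin δ cos φ₁, cos δ − sin φ₁ sin φ₂) = atan2(-0.6086, 0.3224) = -62.091°.
λ₂ = 100.456° − 62.091° = 38.37°.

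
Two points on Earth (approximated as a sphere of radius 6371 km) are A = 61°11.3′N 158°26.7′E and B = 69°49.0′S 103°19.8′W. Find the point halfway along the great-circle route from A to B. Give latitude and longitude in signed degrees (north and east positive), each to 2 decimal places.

Central angle δ = 2.5796 rad. Interpolating on the sphere with fraction f = 0.5:
P = [sin((1−f)δ)·A + sin(fδ)·B] / sin δ = 1.8030·A + 1.8030·B in Cartesian coordinates,
giving P = (-0.9516, -0.2861, -0.1125), i.e. latitude -6.46°, longitude -163.27°.

-6.46°, -163.27°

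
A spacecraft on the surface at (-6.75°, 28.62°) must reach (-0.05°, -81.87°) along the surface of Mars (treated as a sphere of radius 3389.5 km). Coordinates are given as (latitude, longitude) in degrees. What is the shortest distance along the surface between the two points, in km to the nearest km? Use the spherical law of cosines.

With latitudes φ₁ = -6.750°, φ₂ = -0.050° and longitude difference Δλ = -110.490°:
cos c = sin φ₁ sin φ₂ + cos φ₁ cos φ₂ cos Δλ = (-0.1175)(-0.0009) + (0.9931)(1.0000)(-0.3500) = -0.34751,
so c = arccos(-0.34751) = 1.92572 rad.
Distance = R·c = 3389.5 × 1.9257 ≈ 6527 km.

6527 km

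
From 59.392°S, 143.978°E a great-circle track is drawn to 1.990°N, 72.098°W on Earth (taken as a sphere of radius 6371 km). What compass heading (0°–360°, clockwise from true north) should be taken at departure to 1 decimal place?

139.0°

With φ₁ = -1.0366, φ₂ = 0.0347, Δλ = 2.5119 rad, the forward-azimuth formula gives
θ = atan2( sin Δλ cos φ₂ , cos φ₁ sin φ₂ − sin φ₁ cos φ₂ cos Δλ ) = atan2(0.5885, -0.6775) = 139.02°.
So the initial bearing is 139.0°.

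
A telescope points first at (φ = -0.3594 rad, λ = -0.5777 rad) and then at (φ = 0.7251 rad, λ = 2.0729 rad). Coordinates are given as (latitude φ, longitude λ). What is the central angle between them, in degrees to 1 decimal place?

148.3°

With latitudes φ₁ = -20.592°, φ₂ = 41.545° and longitude difference Δλ = 151.868°:
cos c = sin φ₁ sin φ₂ + cos φ₁ cos φ₂ cos Δλ = (-0.3517)(0.6632) + (0.9361)(0.7484)(-0.8819) = -0.85111,
so c = arccos(-0.85111) = 2.58889 rad.
So the angular separation is 148.3°.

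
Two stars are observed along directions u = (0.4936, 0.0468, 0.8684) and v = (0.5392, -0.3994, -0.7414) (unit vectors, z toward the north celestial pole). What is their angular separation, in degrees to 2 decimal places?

u·v = -0.3964; |u| = 1.0000, |v| = 1.0000.
cos θ = (u·v)/(|u||v|) = -0.3964, so θ = 113.35°.

113.35°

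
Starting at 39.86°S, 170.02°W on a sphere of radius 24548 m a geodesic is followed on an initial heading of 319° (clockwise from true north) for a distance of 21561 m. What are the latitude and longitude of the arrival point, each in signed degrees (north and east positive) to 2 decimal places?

Angular distance δ = d/R = 21561/24548 = 0.87832 rad; initial bearing θ = 5.5676 rad.
sin φ₂ = sin φ₁ cos δ + cos φ₁ sin δ cos θ = (-0.6409)(0.6384) + (0.7676)(0.7697)(0.7547) = 0.0367, so φ₂ = 2.10°.
Δλ = atan2(sin θ sin δ cos φ₁, cos δ − sin φ₁ sin φ₂) = atan2(-0.3876, 0.6620) = -30.350°.
λ₂ = -170.020° − 30.350° = -200.37° → 159.63° after wrapping to (−180°, 180°].

2.10°, 159.63°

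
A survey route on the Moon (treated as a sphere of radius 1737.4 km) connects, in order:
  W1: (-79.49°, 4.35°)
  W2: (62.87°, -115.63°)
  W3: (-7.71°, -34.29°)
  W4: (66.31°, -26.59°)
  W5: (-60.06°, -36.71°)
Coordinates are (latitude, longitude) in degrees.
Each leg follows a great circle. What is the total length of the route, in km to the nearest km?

Leg W1→W2: central angle 2.7303 rad, distance 4743.6 km.
Leg W2→W3: central angle 1.6222 rad, distance 2818.4 km.
Leg W3→W4: central angle 1.2956 rad, distance 2251.0 km.
Leg W4→W5: central angle 2.2095 rad, distance 3838.7 km.
Total: 4743.6 + 2818.4 + 2251.0 + 3838.7 ≈ 13652 km.

13652 km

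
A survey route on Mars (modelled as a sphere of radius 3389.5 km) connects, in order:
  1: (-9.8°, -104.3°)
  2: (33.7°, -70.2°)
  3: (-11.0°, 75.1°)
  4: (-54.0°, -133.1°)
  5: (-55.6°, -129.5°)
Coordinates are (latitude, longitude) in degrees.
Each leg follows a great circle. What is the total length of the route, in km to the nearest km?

18257 km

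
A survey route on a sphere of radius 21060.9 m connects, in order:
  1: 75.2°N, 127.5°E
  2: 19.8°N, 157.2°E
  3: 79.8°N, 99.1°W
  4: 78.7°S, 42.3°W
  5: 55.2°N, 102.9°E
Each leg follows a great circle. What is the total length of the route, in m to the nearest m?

163705 m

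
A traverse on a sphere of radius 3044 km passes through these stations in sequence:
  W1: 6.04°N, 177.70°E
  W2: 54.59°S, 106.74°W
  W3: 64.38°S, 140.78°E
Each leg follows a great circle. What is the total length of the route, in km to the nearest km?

7276 km

Leg W1→W2: central angle 1.5128 rad, distance 4605.1 km.
Leg W2→W3: central angle 0.8775 rad, distance 2671.0 km.
Total: 4605.1 + 2671.0 ≈ 7276 km.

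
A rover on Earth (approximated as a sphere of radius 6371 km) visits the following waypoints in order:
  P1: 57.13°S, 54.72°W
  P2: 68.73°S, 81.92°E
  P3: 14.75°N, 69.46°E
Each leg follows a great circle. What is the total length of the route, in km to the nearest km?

Leg P1→P2: central angle 0.8769 rad, distance 5586.7 km.
Leg P2→P3: central angle 1.4653 rad, distance 9335.5 km.
Total: 5586.7 + 9335.5 ≈ 14922 km.

14922 km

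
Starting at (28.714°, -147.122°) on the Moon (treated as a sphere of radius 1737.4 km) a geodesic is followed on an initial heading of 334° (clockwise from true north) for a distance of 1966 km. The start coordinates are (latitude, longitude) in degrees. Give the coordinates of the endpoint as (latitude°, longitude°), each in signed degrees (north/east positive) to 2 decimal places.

Angular distance δ = d/R = 1966/1737.4 = 1.13158 rad; initial bearing θ = 5.8294 rad.
sin φ₂ = sin φ₁ cos δ + cos φ₁ sin δ cos θ = (0.4804)(0.4252) + (0.8770)(0.9051)(0.8988) = 0.9177, so φ₂ = 66.60°.
Δλ = atan2(sin θ sin δ cos φ₁, cos δ − sin φ₁ sin φ₂) = atan2(-0.3480, -0.0157) = -92.581°.
λ₂ = -147.122° − 92.581° = -239.70° → 120.30° after wrapping to (−180°, 180°].

66.60°, 120.30°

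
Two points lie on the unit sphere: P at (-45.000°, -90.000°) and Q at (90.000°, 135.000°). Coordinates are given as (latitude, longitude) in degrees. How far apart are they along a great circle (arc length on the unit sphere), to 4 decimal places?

2.3562

In radians: φ₁ = -0.7854, φ₂ = 1.5708, Δλ = -135.000° = -2.3562 rad.
cos c = sin φ₁ sin φ₂ + cos φ₁ cos φ₂ cos Δλ = (-0.7071)(1.0000) + (0.7071)(0.0000)(-0.7071) = -0.70711,
so c = arccos(-0.70711) = 2.35619 rad.
On the unit sphere the arc length equals the central angle: 2.3562.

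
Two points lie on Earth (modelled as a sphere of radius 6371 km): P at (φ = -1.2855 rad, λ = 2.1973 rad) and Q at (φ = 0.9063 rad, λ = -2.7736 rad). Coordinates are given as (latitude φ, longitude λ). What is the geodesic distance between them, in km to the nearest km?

15047 km

Let φ₁ = -1.2855 rad, φ₂ = 0.9063 rad, and Δλ = 1.3123 rad.
Haversine: a = sin²(Δφ/2) + cos φ₁ cos φ₂ sin²(Δλ/2) = 0.7909 + (0.2814)(0.6167)(0.3722) = 0.85552.
Central angle c = 2·arcsin(√a) = 2.36177 rad.
Distance = R·c = 6371 × 2.3618 ≈ 15047 km.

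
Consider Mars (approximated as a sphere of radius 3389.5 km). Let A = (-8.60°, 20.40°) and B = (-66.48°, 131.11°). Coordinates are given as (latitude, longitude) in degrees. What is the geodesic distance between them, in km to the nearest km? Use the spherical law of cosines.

5332 km

In radians: φ₁ = -0.1501, φ₂ = -1.1603, Δλ = 110.710° = 1.9323 rad.
cos c = sin φ₁ sin φ₂ + cos φ₁ cos φ₂ cos Δλ = (-0.1495)(-0.9169) + (0.9888)(0.3991)(-0.3536) = -0.00243,
so c = arccos(-0.00243) = 1.57322 rad.
Distance = R·c = 3389.5 × 1.5732 ≈ 5332 km.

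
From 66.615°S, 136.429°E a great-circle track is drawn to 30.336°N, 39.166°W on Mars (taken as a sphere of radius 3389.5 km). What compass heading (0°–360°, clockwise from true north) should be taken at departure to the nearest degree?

With φ₁ = -1.1627, φ₂ = 0.5295, Δλ = -3.0647 rad, the forward-azimuth formula gives
θ = atan2( sin Δλ cos φ₂ , cos φ₁ sin φ₂ − sin φ₁ cos φ₂ cos Δλ ) = atan2(-0.0663, -0.5894) = -173.58°.
Adding 360° brings this into [0°, 360°): 186°.

186°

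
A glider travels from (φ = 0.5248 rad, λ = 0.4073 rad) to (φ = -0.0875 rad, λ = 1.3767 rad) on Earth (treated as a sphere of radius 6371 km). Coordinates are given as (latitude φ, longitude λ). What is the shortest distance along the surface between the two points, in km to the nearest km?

7077 km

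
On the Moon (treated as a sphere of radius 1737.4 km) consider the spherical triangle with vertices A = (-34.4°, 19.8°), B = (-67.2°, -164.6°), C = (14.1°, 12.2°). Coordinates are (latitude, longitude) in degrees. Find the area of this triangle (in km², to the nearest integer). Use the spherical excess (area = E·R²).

Side lengths (central angles): a = 2.2141, b = 0.8558, c = 1.3674 rad; semiperimeter s = 2.2186.
By l'Huilier's theorem, tan(E/4) = √[tan(s/2) tan((s−a)/2) tan((s−b)/2) tan((s−c)/2)], giving spherical excess E = 0.1641 rad.
Area = E·R² = 0.1641 × (1737.4)² ≈ 495408 km².

495408 km²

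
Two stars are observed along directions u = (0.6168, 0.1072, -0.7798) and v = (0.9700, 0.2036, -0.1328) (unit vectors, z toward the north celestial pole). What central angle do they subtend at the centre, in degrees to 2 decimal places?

43.64°

u·v = 0.7237; |u| = 1.0000, |v| = 1.0000.
cos θ = (u·v)/(|u||v|) = 0.7237, so θ = 43.64°.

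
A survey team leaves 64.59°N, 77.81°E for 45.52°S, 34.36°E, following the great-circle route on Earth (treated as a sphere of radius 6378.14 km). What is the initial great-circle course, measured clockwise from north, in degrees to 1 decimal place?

212.2°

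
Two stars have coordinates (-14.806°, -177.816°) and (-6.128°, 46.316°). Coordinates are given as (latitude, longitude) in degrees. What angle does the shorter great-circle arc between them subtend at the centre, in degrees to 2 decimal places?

With latitudes φ₁ = -14.806°, φ₂ = -6.128° and longitude difference Δλ = -135.868°:
Haversine: a = sin²(Δφ/2) + cos φ₁ cos φ₂ sin²(Δλ/2) = 0.0057 + (0.9668)(0.9943)(0.8589) = 0.83133.
Central angle c = 2·arcsin(√a) = 2.29516 rad.
So the angular separation is 131.50°.

131.50°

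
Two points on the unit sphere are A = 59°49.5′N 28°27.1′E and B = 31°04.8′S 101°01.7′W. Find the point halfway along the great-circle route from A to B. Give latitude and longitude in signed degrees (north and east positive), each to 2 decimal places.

27.73°, -65.17°

Central angle δ = 2.3746 rad. Interpolating on the sphere with fraction f = 0.5:
P = [sin((1−f)δ)·A + sin(fδ)·B] / sin δ = 1.3363·A + 1.3363·B in Cartesian coordinates,
giving P = (0.3716, -0.8033, 0.4654), i.e. latitude 27.73°, longitude -65.17°.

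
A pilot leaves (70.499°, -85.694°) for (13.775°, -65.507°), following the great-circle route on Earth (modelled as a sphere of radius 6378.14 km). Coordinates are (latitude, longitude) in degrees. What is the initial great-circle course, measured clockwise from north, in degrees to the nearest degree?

157°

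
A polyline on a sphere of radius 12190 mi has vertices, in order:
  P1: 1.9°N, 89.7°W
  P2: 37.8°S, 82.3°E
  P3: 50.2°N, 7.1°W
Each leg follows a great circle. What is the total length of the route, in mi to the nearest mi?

Leg P1→P2: central angle 2.5020 rad, distance 30499.7 mi.
Leg P2→P3: central angle 2.0551 rad, distance 25051.6 mi.
Total: 30499.7 + 25051.6 ≈ 55551 mi.

55551 mi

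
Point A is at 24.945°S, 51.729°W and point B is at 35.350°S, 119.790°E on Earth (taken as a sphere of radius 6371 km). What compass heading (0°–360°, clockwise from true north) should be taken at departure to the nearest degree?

172°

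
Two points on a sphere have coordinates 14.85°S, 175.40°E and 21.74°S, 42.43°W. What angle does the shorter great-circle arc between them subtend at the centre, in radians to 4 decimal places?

In radians: φ₁ = -0.2592, φ₂ = -0.3794, Δλ = 142.170° = 2.4813 rad.
cos c = sin φ₁ sin φ₂ + cos φ₁ cos φ₂ cos Δλ = (-0.2563)(-0.3704) + (0.9666)(0.9289)(-0.7898) = -0.61422,
so c = arccos(-0.61422) = 2.23220 rad.
So the angular separation is 2.2322 rad.

2.2322 rad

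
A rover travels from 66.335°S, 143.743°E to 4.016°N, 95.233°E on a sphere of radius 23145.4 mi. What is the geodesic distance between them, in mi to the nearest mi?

31670 mi

With latitudes φ₁ = -66.335°, φ₂ = 4.016° and longitude difference Δλ = -48.510°:
cos c = sin φ₁ sin φ₂ + cos φ₁ cos φ₂ cos Δλ = (-0.9159)(0.0700) + (0.4014)(0.9975)(0.6625) = 0.20112,
so c = arccos(0.20112) = 1.36830 rad.
Distance = R·c = 23145.4 × 1.3683 ≈ 31670 mi.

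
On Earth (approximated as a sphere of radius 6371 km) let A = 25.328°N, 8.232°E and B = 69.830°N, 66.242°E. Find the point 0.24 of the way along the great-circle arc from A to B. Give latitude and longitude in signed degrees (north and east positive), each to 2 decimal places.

Central angle δ = 0.9683 rad. Interpolating on the sphere with fraction f = 0.24:
P = [sin((1−f)δ)·A + sin(fδ)·B] / sin δ = 0.8147·A + 0.2795·B in Cartesian coordinates,
giving P = (0.7676, 0.1937, 0.6109), i.e. latitude 37.66°, longitude 14.16°.

37.66°, 14.16°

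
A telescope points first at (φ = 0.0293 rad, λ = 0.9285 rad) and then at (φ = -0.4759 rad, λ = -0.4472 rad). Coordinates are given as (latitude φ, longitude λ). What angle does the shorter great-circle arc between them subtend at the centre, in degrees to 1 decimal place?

80.9°

In radians: φ₁ = 0.0293, φ₂ = -0.4759, Δλ = -78.822° = -1.3757 rad.
Haversine: a = sin²(Δφ/2) + cos φ₁ cos φ₂ sin²(Δλ/2) = 0.0625 + (0.9996)(0.8889)(0.4031) = 0.42059.
Central angle c = 2·arcsin(√a) = 1.41130 rad.
So the angular separation is 80.9°.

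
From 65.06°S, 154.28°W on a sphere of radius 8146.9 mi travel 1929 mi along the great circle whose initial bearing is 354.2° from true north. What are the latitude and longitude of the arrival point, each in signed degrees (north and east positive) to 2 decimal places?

Angular distance δ = d/R = 1929/8146.9 = 0.23678 rad; initial bearing θ = 6.1820 rad.
sin φ₂ = sin φ₁ cos δ + cos φ₁ sin δ cos θ = (-0.9067)(0.9721) + (0.4217)(0.2346)(0.9949) = -0.7830, so φ₂ = -51.54°.
Δλ = atan2(sin θ sin δ cos φ₁, cos δ − sin φ₁ sin φ₂) = atan2(-0.0100, 0.2621) = -2.184°.
λ₂ = -154.280° − 2.184° = -156.46°.

-51.54°, -156.46°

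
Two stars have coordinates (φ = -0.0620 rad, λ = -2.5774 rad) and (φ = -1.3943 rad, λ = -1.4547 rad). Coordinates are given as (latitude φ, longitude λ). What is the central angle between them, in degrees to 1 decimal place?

82.1°

With latitudes φ₁ = -3.552°, φ₂ = -79.888° and longitude difference Δλ = 64.326°:
cos c = sin φ₁ sin φ₂ + cos φ₁ cos φ₂ cos Δλ = (-0.0620)(-0.9845) + (0.9981)(0.1756)(0.4333) = 0.13692,
so c = arccos(0.13692) = 1.43344 rad.
So the angular separation is 82.1°.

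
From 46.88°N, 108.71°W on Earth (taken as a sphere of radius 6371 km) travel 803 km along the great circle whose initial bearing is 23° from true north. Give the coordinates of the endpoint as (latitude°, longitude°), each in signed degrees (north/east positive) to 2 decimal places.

53.44°, -103.98°

Angular distance δ = d/R = 803/6371 = 0.12604 rad; initial bearing θ = 0.4014 rad.
sin φ₂ = sin φ₁ cos δ + cos φ₁ sin δ cos θ = (0.7299)(0.9921) + (0.6835)(0.1257)(0.9205) = 0.8032, so φ₂ = 53.44°.
Δλ = atan2(sin θ sin δ cos φ₁, cos δ − sin φ₁ sin φ₂) = atan2(0.0336, 0.4058) = 4.730°.
λ₂ = -108.710° + 4.730° = -103.98°.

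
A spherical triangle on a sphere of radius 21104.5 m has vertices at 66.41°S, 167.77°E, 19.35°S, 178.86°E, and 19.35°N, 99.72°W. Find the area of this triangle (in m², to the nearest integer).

Side lengths (central angles): a = 1.5478, b = 1.8967, c = 0.8309 rad; semiperimeter s = 2.1377.
By l'Huilier's theorem, tan(E/4) = √[tan(s/2) tan((s−a)/2) tan((s−b)/2) tan((s−c)/2)], giving spherical excess E = 0.8911 rad.
Area = E·R² = 0.8911 × (21104.5)² ≈ 396897577 m².

396897577 m²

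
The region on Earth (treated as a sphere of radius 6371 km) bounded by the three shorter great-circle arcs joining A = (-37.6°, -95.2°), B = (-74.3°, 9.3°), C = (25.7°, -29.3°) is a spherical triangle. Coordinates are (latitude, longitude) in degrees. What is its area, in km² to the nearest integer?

Side lengths (central angles): a = 1.7997, b = 1.5439, c = 1.0078 rad; semiperimeter s = 2.1757.
By l'Huilier's theorem, tan(E/4) = √[tan(s/2) tan((s−a)/2) tan((s−b)/2) tan((s−c)/2)], giving spherical excess E = 1.0918 rad.
Area = E·R² = 1.0918 × (6371)² ≈ 44316105 km².

44316105 km²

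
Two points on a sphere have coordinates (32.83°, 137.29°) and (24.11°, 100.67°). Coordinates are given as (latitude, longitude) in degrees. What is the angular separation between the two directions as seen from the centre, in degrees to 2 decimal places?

33.17°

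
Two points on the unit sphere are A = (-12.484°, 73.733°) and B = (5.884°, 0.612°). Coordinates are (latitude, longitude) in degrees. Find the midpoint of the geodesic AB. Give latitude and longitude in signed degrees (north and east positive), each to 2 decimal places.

The central angle between A and B is δ = 1.3079 rad.
With f = 0.5, the slerp weights are sin((1−f)δ)/sin δ = 0.6300 and sin(fδ)/sin δ = 0.6300.
Weighted sum of the unit vectors: (0.6300)·(0.2735,0.9373,-0.2162) + (0.6300)·(0.9947,0.0106,0.1025) = (0.7989, 0.5972, -0.0716).
Converting back: φ = atan2(z, √(x²+y²)) = -4.11°, λ = atan2(y, x) = 36.78°.

-4.11°, 36.78°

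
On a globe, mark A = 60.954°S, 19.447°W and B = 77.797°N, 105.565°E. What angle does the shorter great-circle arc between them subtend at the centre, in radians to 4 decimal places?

2.7223 rad

With latitudes φ₁ = -60.954°, φ₂ = 77.797° and longitude difference Δλ = 125.012°:
cos c = sin φ₁ sin φ₂ + cos φ₁ cos φ₂ cos Δλ = (-0.8742)(0.9774) + (0.4855)(0.2114)(-0.5737) = -0.91336,
so c = arccos(-0.91336) = 2.72225 rad.
So the angular separation is 2.7223 rad.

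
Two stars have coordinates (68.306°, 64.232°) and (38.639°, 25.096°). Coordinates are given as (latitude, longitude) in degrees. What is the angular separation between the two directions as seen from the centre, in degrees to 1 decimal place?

In radians: φ₁ = 1.1922, φ₂ = 0.6744, Δλ = -39.136° = -0.6831 rad.
Haversine: a = sin²(Δφ/2) + cos φ₁ cos φ₂ sin²(Δλ/2) = 0.0655 + (0.3696)(0.7811)(0.1122) = 0.09793.
Central angle c = 2·arcsin(√a) = 0.63657 rad.
So the angular separation is 36.5°.

36.5°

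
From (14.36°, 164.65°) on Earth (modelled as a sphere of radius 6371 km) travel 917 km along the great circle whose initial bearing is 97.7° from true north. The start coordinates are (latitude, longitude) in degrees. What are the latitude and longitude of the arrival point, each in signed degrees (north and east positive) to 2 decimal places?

13.11°, 173.04°

Angular distance δ = d/R = 917/6371 = 0.14393 rad; initial bearing θ = 1.7052 rad.
sin φ₂ = sin φ₁ cos δ + cos φ₁ sin δ cos θ = (0.2480)(0.9897) + (0.9688)(0.1434)(-0.1340) = 0.2268, so φ₂ = 13.11°.
Δλ = atan2(sin θ sin δ cos φ₁, cos δ − sin φ₁ sin φ₂) = atan2(0.1377, 0.9334) = 8.392°.
λ₂ = 164.650° + 8.392° = 173.04°.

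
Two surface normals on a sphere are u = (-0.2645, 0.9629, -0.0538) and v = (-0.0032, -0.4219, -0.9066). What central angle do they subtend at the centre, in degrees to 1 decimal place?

u·v = -0.3566; |u| = 1.0000, |v| = 1.0000.
cos θ = (u·v)/(|u||v|) = -0.3566, so θ = 110.9°.

110.9°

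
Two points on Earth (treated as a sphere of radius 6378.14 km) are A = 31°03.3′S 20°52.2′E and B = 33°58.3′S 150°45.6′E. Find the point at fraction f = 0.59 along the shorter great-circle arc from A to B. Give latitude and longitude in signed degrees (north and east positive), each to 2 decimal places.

The central angle between A and B is δ = 1.7390 rad.
With f = 0.59, the slerp weights are sin((1−f)δ)/sin δ = 0.6634 and sin(fδ)/sin δ = 0.8675.
Weighted sum of the unit vectors: (0.6634)·(0.8005,0.3052,-0.5159) + (0.8675)·(-0.7236,0.4051,-0.5588) = (-0.0967, 0.5539, -0.8270).
Converting back: φ = atan2(z, √(x²+y²)) = -55.79°, λ = atan2(y, x) = 99.90°.

-55.79°, 99.90°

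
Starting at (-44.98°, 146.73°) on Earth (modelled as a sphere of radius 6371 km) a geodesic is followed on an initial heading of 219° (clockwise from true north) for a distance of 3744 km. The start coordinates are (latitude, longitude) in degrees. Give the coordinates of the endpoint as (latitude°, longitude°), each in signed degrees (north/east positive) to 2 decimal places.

Angular distance δ = d/R = 3744/6371 = 0.58766 rad; initial bearing θ = 3.8223 rad.
sin φ₂ = sin φ₁ cos δ + cos φ₁ sin δ cos θ = (-0.7069)(0.8322) + (0.7074)(0.5544)(-0.7771) = -0.8930, so φ₂ = -63.26°.
Δλ = atan2(sin θ sin δ cos φ₁, cos δ − sin φ₁ sin φ₂) = atan2(-0.2468, 0.2010) = -50.843°.
λ₂ = 146.730° − 50.843° = 95.89°.

-63.26°, 95.89°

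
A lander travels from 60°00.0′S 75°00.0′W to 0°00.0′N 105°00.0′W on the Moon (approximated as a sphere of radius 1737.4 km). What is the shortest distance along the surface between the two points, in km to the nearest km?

With latitudes φ₁ = -60.000°, φ₂ = 0.000° and longitude difference Δλ = -30.000°:
cos c = sin φ₁ sin φ₂ + cos φ₁ cos φ₂ cos Δλ = (-0.8660)(0.0000) + (0.5000)(1.0000)(0.8660) = 0.43301,
so c = arccos(0.43301) = 1.12296 rad.
Distance = R·c = 1737.4 × 1.1230 ≈ 1951 km.

1951 km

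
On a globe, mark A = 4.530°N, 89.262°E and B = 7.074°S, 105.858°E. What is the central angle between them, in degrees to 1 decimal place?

Let φ₁ = 0.0791 rad, φ₂ = -0.1235 rad, and Δλ = 0.2897 rad.
cos c = sin φ₁ sin φ₂ + cos φ₁ cos φ₂ cos Δλ = (0.0790)(-0.1232) + (0.9969)(0.9924)(0.9583) = 0.93835,
so c = arccos(0.93835) = 0.35297 rad.
So the angular separation is 20.2°.

20.2°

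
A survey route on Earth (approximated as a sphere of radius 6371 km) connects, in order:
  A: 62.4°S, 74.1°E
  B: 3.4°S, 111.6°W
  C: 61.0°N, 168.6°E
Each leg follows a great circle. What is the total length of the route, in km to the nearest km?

Leg A→B: central angle 1.9907 rad, distance 12682.5 km.
Leg B→C: central angle 1.5370 rad, distance 9792.0 km.
Total: 12682.5 + 9792.0 ≈ 22474 km.

22474 km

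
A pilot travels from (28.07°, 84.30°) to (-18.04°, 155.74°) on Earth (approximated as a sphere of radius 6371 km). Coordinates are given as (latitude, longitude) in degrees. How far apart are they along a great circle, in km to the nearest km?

With latitudes φ₁ = 28.070°, φ₂ = -18.040° and longitude difference Δλ = 71.440°:
Haversine: a = sin²(Δφ/2) + cos φ₁ cos φ₂ sin²(Δλ/2) = 0.1534 + (0.8824)(0.9508)(0.3409) = 0.43933.
Central angle c = 2·arcsin(√a) = 1.44917 rad.
Distance = R·c = 6371 × 1.4492 ≈ 9233 km.

9233 km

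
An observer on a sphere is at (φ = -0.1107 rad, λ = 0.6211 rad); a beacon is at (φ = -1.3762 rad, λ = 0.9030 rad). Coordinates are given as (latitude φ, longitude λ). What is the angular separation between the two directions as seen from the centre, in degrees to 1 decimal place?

73.0°

With latitudes φ₁ = -6.343°, φ₂ = -78.850° and longitude difference Δλ = 16.152°:
Haversine: a = sin²(Δφ/2) + cos φ₁ cos φ₂ sin²(Δλ/2) = 0.3497 + (0.9939)(0.1934)(0.0197) = 0.35351.
Central angle c = 2·arcsin(√a) = 1.27344 rad.
So the angular separation is 73.0°.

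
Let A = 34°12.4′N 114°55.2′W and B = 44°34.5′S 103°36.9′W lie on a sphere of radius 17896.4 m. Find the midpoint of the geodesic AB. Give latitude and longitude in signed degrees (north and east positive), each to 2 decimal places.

-5.21°, -109.69°

The central angle between A and B is δ = 1.3866 rad.
With f = 0.5, the slerp weights are sin((1−f)δ)/sin δ = 0.6501 and sin(fδ)/sin δ = 0.6501.
Weighted sum of the unit vectors: (0.6501)·(-0.3485,-0.7500,0.5622) + (0.6501)·(-0.1677,-0.6923,-0.7018) = (-0.3355, -0.9376, -0.0908).
Converting back: φ = atan2(z, √(x²+y²)) = -5.21°, λ = atan2(y, x) = -109.69°.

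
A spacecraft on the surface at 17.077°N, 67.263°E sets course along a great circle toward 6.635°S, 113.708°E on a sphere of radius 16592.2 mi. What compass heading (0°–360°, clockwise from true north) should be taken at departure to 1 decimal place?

113.4°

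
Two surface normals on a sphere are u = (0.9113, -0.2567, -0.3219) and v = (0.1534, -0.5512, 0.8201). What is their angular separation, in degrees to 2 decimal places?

89.01°

u·v = 0.0173; |u| = 1.0000, |v| = 1.0000.
cos θ = (u·v)/(|u||v|) = 0.0173, so θ = 89.01°.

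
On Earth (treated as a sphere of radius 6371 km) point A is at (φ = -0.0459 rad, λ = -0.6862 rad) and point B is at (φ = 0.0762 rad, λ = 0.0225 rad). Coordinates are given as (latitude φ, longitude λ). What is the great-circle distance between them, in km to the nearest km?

4578 km

Let φ₁ = -0.0459 rad, φ₂ = 0.0762 rad, and Δλ = 0.7087 rad.
Haversine: a = sin²(Δφ/2) + cos φ₁ cos φ₂ sin²(Δλ/2) = 0.0037 + (0.9989)(0.9971)(0.1204) = 0.12364.
Central angle c = 2·arcsin(√a) = 0.71862 rad.
Distance = R·c = 6371 × 0.7186 ≈ 4578 km.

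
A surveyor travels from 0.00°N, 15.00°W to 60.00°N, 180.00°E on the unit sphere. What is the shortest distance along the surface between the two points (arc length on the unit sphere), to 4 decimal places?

2.0748

Let φ₁ = 0.0000 rad, φ₂ = 1.0472 rad, and Δλ = -2.8798 rad.
cos c = sin φ₁ sin φ₂ + cos φ₁ cos φ₂ cos Δλ = (0.0000)(0.8660) + (1.0000)(0.5000)(-0.9659) = -0.48296,
so c = arccos(-0.48296) = 2.07483 rad.
On the unit sphere the arc length equals the central angle: 2.0748.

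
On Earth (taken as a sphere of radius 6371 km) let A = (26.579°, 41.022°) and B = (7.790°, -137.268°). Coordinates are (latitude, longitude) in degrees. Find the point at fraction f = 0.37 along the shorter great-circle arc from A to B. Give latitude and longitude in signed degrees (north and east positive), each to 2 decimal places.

80.11°, 26.78°

The central angle between A and B is δ = 2.5410 rad.
With f = 0.37, the slerp weights are sin((1−f)δ)/sin δ = 1.7688 and sin(fδ)/sin δ = 1.4293.
Weighted sum of the unit vectors: (1.7688)·(0.6747,0.5870,0.4474) + (1.4293)·(-0.7278,-0.6723,0.1355) = (0.1533, 0.0774, 0.9851).
Converting back: φ = atan2(z, √(x²+y²)) = 80.11°, λ = atan2(y, x) = 26.78°.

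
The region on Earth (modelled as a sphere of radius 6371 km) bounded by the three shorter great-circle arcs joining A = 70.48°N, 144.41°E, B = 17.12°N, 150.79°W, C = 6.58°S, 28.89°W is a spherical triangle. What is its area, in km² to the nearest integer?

Side lengths (central angles): a = 2.1358, b = 2.0238, c = 1.1446 rad; semiperimeter s = 2.6521.
By l'Huilier's theorem, tan(E/4) = √[tan(s/2) tan((s−a)/2) tan((s−b)/2) tan((s−c)/2)], giving spherical excess E = 2.0657 rad.
Area = E·R² = 2.0657 × (6371)² ≈ 83845100 km².

83845100 km²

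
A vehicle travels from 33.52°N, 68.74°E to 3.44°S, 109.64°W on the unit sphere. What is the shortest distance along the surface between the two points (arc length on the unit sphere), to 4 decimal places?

2.6159

With latitudes φ₁ = 33.520°, φ₂ = -3.440° and longitude difference Δλ = -178.380°:
cos c = sin φ₁ sin φ₂ + cos φ₁ cos φ₂ cos Δλ = (0.5522)(-0.0600) + (0.8337)(0.9982)(-0.9996) = -0.86499,
so c = arccos(-0.86499) = 2.61593 rad.
On the unit sphere the arc length equals the central angle: 2.6159.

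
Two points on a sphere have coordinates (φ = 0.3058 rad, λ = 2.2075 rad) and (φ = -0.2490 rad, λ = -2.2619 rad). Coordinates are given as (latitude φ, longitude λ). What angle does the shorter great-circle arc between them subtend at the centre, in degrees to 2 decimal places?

107.25°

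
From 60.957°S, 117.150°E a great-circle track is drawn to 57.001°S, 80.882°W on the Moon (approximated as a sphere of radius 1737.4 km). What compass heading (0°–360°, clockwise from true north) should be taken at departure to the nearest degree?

169°

Δλ = 161.968° = 2.8269 rad.
y = sin Δλ · cos φ₂ = (0.3095)(0.5446) = 0.1686
x = cos φ₁ sin φ₂ − sin φ₁ cos φ₂ cos Δλ = (0.4855)(-0.8387) − (-0.8743)(0.5446)(-0.9509) = -0.8599
θ = atan2(y, x) = 168.91°, so the bearing is 169°.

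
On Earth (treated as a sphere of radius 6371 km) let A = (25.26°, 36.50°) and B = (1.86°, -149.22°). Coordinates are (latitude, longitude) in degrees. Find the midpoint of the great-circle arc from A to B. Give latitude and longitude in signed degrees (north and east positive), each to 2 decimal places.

73.69°, 168.63°

Central angle δ = 2.6585 rad. Interpolating on the sphere with fraction f = 0.5:
P = [sin((1−f)δ)·A + sin(fδ)·B] / sin δ = 2.0902·A + 2.0902·B in Cartesian coordinates,
giving P = (-0.2753, 0.0553, 0.9598), i.e. latitude 73.69°, longitude 168.63°.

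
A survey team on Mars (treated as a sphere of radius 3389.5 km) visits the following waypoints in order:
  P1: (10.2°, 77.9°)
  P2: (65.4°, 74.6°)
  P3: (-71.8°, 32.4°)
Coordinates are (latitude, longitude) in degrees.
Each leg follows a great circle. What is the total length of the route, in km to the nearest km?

11558 km

Leg P1→P2: central angle 0.9642 rad, distance 3268.3 km.
Leg P2→P3: central angle 2.4456 rad, distance 8289.4 km.
Total: 3268.3 + 8289.4 ≈ 11558 km.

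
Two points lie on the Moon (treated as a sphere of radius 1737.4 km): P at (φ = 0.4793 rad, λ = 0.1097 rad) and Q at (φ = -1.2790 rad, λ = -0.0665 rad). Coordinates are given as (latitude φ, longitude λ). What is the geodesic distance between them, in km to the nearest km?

3062 km

With latitudes φ₁ = 27.462°, φ₂ = -73.281° and longitude difference Δλ = -10.096°:
cos c = sin φ₁ sin φ₂ + cos φ₁ cos φ₂ cos Δλ = (0.4612)(-0.9577) + (0.8873)(0.2877)(0.9845) = -0.19036,
so c = arccos(-0.19036) = 1.76232 rad.
Distance = R·c = 1737.4 × 1.7623 ≈ 3062 km.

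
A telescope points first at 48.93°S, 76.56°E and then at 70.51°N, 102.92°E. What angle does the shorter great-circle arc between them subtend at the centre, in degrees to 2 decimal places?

120.95°

In radians: φ₁ = -0.8540, φ₂ = 1.2306, Δλ = 26.360° = 0.4601 rad.
Haversine: a = sin²(Δφ/2) + cos φ₁ cos φ₂ sin²(Δλ/2) = 0.7458 + (0.6570)(0.3336)(0.0520) = 0.75715.
Central angle c = 2·arcsin(√a) = 2.11099 rad.
So the angular separation is 120.95°.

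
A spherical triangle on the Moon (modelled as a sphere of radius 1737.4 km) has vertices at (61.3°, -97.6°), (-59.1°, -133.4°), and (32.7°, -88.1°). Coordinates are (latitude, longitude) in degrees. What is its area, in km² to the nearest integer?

Side lengths (central angles): a = 1.7311, b = 0.5106, c = 2.1563 rad; semiperimeter s = 2.1990.
By l'Huilier's theorem, tan(E/4) = √[tan(s/2) tan((s−a)/2) tan((s−b)/2) tan((s−c)/2)], giving spherical excess E = 0.4224 rad.
Area = E·R² = 0.4224 × (1737.4)² ≈ 1274954 km².

1274954 km²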